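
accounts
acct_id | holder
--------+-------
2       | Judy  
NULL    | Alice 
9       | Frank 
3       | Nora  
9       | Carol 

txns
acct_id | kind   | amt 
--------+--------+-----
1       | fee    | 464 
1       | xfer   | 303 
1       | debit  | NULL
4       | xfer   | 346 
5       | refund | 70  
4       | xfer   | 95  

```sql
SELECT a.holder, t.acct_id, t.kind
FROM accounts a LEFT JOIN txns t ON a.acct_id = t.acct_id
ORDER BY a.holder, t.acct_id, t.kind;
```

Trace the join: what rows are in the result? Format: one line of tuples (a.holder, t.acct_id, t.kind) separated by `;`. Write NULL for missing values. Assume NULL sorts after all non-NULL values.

(Alice, NULL, NULL); (Carol, NULL, NULL); (Frank, NULL, NULL); (Judy, NULL, NULL); (Nora, NULL, NULL)

LEFT JOIN keeps every row from `accounts`; unmatched rows get NULL for `txns`'s columns.
Matching on a.acct_id = t.acct_id. A NULL in a compared column never satisfies the condition.
- a[0] acct_id=2 → no match; kept with NULLs on the t side.
- a[1] acct_id=NULL → no match; kept with NULLs on the t side.
- a[2] acct_id=9 → no match; kept with NULLs on the t side.
- a[3] acct_id=3 → no match; kept with NULLs on the t side.
- a[4] acct_id=9 → no match; kept with NULLs on the t side.
After projecting and ordering:
a.holder | t.acct_id | t.kind
Alice | NULL | NULL
Carol | NULL | NULL
Frank | NULL | NULL
Judy | NULL | NULL
Nora | NULL | NULL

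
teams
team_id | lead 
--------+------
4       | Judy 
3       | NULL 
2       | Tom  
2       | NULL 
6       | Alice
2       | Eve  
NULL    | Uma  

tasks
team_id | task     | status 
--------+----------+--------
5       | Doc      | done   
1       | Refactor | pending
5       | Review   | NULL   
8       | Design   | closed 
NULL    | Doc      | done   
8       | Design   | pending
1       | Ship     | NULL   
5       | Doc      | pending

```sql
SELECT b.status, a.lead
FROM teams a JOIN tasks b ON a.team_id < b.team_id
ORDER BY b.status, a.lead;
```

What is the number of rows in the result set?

27

INNER JOIN keeps only pairs where the ON condition holds.
Matching on a.team_id < b.team_id. A NULL in a compared column never satisfies the condition.
Matched pairs: 27.
Total: 27 rows.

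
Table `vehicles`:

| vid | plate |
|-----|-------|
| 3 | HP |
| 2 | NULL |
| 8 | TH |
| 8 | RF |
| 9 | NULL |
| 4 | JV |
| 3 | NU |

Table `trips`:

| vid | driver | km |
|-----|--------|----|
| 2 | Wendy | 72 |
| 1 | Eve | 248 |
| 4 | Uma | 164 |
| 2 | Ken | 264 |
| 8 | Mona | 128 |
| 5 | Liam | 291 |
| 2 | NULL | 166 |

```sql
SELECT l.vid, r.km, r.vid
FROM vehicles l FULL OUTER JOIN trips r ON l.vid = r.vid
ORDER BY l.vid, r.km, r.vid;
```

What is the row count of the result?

11

FULL OUTER JOIN keeps every row from both sides; unmatched rows get NULL for the other side's columns.
Matching on l.vid = r.vid.
Matched pairs: 6; unmatched l rows kept: 3; unmatched r rows kept: 2.
Total: 6 matched + 5 padded = 11 rows.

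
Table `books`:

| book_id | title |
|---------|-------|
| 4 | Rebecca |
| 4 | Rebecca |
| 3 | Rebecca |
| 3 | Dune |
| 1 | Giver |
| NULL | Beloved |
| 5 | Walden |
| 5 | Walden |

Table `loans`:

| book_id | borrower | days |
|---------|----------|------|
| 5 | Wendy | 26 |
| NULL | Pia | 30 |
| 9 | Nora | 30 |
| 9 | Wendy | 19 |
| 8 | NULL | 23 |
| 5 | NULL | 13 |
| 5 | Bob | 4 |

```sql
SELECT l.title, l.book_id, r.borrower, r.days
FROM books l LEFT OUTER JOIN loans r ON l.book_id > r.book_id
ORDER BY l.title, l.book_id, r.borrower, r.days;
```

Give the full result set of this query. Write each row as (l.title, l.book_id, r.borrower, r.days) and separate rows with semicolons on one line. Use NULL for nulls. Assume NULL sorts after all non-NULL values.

(Beloved, NULL, NULL, NULL); (Dune, 3, NULL, NULL); (Giver, 1, NULL, NULL); (Rebecca, 3, NULL, NULL); (Rebecca, 4, NULL, NULL); (Rebecca, 4, NULL, NULL); (Walden, 5, NULL, NULL); (Walden, 5, NULL, NULL)

LEFT JOIN keeps every row from `books`; unmatched rows get NULL for `loans`'s columns.
Matching on l.book_id > r.book_id. A NULL in a compared column never satisfies the condition.
- l (book_id=4) has no partner → padded with NULL.
- l (book_id=4) has no partner → padded with NULL.
- l (book_id=3) has no partner → padded with NULL.
- l (book_id=3) has no partner → padded with NULL.
- l (book_id=1) has no partner → padded with NULL.
- l (book_id=NULL) has no partner → padded with NULL.
- l (book_id=5) has no partner → padded with NULL.
- l (book_id=5) has no partner → padded with NULL.
After projecting and ordering:
l.title | l.book_id | r.borrower | r.days
Beloved | NULL | NULL | NULL
Dune | 3 | NULL | NULL
Giver | 1 | NULL | NULL
Rebecca | 3 | NULL | NULL
Rebecca | 4 | NULL | NULL
Rebecca | 4 | NULL | NULL
Walden | 5 | NULL | NULL
Walden | 5 | NULL | NULL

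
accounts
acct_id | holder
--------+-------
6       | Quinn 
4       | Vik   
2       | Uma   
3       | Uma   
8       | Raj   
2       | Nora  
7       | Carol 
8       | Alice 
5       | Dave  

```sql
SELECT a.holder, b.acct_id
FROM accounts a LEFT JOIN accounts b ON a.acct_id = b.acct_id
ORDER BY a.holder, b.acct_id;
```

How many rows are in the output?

13

LEFT JOIN keeps every row from `accounts a`; unmatched rows get NULL for `accounts b`'s columns.
Matching on a.acct_id = b.acct_id.
Matched pairs: 13; unmatched a rows kept: 0.
Total: 13 rows.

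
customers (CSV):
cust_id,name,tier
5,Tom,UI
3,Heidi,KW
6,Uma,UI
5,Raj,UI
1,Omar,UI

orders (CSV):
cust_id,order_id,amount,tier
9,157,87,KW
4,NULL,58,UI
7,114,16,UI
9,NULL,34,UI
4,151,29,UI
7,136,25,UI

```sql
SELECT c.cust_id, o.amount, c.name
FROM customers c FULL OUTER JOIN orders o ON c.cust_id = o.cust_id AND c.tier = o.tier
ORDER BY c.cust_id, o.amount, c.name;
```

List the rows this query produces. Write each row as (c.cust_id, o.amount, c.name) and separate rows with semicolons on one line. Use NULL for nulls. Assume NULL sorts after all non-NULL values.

FULL OUTER JOIN keeps every row from both sides; unmatched rows get NULL for the other side's columns.
Matching on c.cust_id = o.cust_id AND c.tier = o.tier.
- c row (cust_id=5, tier=UI): no match → kept, o columns NULL.
- c row (cust_id=3, tier=KW): no match → kept, o columns NULL.
- c row (cust_id=6, tier=UI): no match → kept, o columns NULL.
- c row (cust_id=5, tier=UI): no match → kept, o columns NULL.
- c row (cust_id=1, tier=UI): no match → kept, o columns NULL.
- plus 6 unmatched o row(s), each kept with NULL c columns.

(1, NULL, Omar); (3, NULL, Heidi); (5, NULL, Raj); (5, NULL, Tom); (6, NULL, Uma); (NULL, 16, NULL); (NULL, 25, NULL); (NULL, 29, NULL); (NULL, 34, NULL); (NULL, 58, NULL); (NULL, 87, NULL)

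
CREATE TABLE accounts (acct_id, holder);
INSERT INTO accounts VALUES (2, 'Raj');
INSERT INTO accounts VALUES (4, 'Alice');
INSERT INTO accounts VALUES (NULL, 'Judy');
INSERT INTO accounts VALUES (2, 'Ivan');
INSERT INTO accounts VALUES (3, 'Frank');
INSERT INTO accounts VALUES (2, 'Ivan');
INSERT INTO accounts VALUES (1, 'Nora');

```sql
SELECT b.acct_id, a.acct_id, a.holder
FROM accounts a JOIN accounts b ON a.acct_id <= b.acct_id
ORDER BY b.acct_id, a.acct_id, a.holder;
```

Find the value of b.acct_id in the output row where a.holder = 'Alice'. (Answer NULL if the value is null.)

4

INNER JOIN keeps only pairs where the ON condition holds.
Matching on a.acct_id <= b.acct_id. A NULL in a compared column never satisfies the condition.
- acct_id=2: 5 matching b row(s), so 5 row(s) emitted.
- acct_id=4: 1 matching b row(s), so 1 row(s) emitted.
- acct_id=NULL: no matching b row, dropped.
- acct_id=2: 5 matching b row(s), so 5 row(s) emitted.
- acct_id=3: 2 matching b row(s), so 2 row(s) emitted.
- acct_id=2: 5 matching b row(s), so 5 row(s) emitted.
- acct_id=1: 6 matching b row(s), so 6 row(s) emitted.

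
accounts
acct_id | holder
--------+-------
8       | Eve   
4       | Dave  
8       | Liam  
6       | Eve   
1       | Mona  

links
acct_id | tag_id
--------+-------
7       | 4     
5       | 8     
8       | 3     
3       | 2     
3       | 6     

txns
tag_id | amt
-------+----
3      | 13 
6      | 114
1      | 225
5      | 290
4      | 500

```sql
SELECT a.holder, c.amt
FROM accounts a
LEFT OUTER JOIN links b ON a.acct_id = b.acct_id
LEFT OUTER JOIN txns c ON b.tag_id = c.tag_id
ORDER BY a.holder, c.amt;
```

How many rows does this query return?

5

Joins associate left-to-right: accounts LEFT JOIN links on acct_id gives 5 intermediate row(s).
Then LEFT JOIN `txns c` on tag_id: each of those 5 rows is kept; rows whose b.tag_id has no match in c get NULL for c's columns.
Result: 5 row(s).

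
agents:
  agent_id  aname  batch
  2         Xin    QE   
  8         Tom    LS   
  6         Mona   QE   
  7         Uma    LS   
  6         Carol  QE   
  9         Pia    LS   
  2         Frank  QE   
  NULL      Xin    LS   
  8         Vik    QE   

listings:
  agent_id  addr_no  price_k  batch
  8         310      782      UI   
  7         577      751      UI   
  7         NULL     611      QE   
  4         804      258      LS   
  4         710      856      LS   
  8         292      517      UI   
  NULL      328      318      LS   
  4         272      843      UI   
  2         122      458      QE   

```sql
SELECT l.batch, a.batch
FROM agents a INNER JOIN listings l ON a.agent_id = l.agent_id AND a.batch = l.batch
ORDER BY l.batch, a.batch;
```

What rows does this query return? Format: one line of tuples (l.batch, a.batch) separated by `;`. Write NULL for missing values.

(QE, QE); (QE, QE)

INNER JOIN keeps only pairs where the ON condition holds.
Matching on a.agent_id = l.agent_id AND a.batch = l.batch. A NULL in a compared column never satisfies the condition.
- a[0] agent_id=2, batch=QE → 1 match(es) in l → 1 row(s).
- a[1] agent_id=8, batch=LS → no match; dropped.
- a[2] agent_id=6, batch=QE → no match; dropped.
- a[3] agent_id=7, batch=LS → no match; dropped.
- a[4] agent_id=6, batch=QE → no match; dropped.
- a[5] agent_id=9, batch=LS → no match; dropped.
- a[6] agent_id=2, batch=QE → 1 match(es) in l → 1 row(s).
- a[7] agent_id=NULL, batch=LS → no match; dropped.
- a[8] agent_id=8, batch=QE → no match; dropped.
After projecting and ordering:
l.batch | a.batch
QE | QE
QE | QE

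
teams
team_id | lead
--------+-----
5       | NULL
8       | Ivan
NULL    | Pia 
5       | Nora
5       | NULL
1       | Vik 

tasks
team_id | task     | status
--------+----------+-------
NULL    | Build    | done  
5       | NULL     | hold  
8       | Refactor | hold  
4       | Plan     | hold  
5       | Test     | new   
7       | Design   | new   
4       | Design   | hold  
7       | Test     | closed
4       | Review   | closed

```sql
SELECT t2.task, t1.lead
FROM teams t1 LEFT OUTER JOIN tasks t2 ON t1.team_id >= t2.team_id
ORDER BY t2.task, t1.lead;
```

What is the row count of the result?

25

LEFT JOIN keeps every row from `teams`; unmatched rows get NULL for `tasks`'s columns.
Matching on t1.team_id >= t2.team_id. A NULL in a compared column never satisfies the condition.
- t1 (team_id=5) pairs with 5 row(s) of t2.
- t1 (team_id=8) pairs with 8 row(s) of t2.
- t1 (team_id=NULL) has no partner → padded with NULL.
- t1 (team_id=5) pairs with 5 row(s) of t2.
- t1 (team_id=5) pairs with 5 row(s) of t2.
- t1 (team_id=1) has no partner → padded with NULL.
Total: 23 matched + 2 padded = 25 rows.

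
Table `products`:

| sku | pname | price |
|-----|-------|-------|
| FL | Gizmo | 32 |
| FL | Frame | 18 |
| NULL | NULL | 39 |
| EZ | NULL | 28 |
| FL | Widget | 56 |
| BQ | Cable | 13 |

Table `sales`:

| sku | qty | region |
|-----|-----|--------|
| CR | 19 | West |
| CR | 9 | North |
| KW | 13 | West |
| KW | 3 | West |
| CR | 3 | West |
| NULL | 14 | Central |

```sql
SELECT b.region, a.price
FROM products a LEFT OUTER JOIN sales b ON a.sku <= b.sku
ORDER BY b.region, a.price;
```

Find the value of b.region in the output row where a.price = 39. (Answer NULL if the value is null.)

NULL

LEFT JOIN keeps every row from `products`; unmatched rows get NULL for `sales`'s columns.
Matching on a.sku <= b.sku. A NULL in a compared column never satisfies the condition.
- sku=FL: 2 matching b row(s), so 2 row(s) emitted.
- sku=FL: 2 matching b row(s), so 2 row(s) emitted.
- sku=NULL: no b row matches, row kept with b columns NULL.
- sku=EZ: 2 matching b row(s), so 2 row(s) emitted.
- sku=FL: 2 matching b row(s), so 2 row(s) emitted.
- sku=BQ: 5 matching b row(s), so 5 row(s) emitted.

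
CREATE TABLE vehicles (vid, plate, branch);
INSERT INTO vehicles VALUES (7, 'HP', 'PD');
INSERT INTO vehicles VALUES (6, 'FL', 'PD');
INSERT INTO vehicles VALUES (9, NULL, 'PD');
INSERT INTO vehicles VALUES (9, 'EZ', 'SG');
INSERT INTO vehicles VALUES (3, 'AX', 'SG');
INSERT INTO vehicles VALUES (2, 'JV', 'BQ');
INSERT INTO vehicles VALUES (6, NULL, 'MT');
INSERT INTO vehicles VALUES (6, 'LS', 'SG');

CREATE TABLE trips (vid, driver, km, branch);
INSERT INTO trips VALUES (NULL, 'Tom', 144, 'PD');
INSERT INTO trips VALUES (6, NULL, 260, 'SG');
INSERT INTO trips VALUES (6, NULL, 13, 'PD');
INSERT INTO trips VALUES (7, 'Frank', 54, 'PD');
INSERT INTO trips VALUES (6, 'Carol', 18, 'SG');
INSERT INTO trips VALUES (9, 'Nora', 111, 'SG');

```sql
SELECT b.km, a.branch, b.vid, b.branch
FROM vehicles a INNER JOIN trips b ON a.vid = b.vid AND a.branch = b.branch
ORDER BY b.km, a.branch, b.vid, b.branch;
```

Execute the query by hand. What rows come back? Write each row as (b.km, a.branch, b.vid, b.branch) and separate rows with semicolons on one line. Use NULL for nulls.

INNER JOIN keeps only pairs where the ON condition holds.
Matching on a.vid = b.vid AND a.branch = b.branch. A NULL in a compared column never satisfies the condition.
Matched pairs: 5.

(13, PD, 6, PD); (18, SG, 6, SG); (54, PD, 7, PD); (111, SG, 9, SG); (260, SG, 6, SG)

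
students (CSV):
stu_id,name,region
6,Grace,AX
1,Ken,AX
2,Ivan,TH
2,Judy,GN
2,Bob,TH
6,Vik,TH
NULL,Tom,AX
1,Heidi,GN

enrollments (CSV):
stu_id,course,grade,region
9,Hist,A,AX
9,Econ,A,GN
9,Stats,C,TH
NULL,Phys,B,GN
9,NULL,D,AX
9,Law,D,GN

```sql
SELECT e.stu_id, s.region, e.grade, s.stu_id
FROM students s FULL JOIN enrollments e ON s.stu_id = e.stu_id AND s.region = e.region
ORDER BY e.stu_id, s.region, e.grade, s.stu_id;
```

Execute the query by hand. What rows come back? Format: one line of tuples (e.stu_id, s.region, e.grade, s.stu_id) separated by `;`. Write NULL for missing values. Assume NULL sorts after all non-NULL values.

(9, NULL, A, NULL); (9, NULL, A, NULL); (9, NULL, C, NULL); (9, NULL, D, NULL); (9, NULL, D, NULL); (NULL, AX, NULL, 1); (NULL, AX, NULL, 6); (NULL, AX, NULL, NULL); (NULL, GN, NULL, 1); (NULL, GN, NULL, 2); (NULL, TH, NULL, 2); (NULL, TH, NULL, 2); (NULL, TH, NULL, 6); (NULL, NULL, B, NULL)

FULL OUTER JOIN keeps every row from both sides; unmatched rows get NULL for the other side's columns.
Matching on s.stu_id = e.stu_id AND s.region = e.region. A NULL in a compared column never satisfies the condition.
- s row (stu_id=6, region=AX): no match → kept, e columns NULL.
- s row (stu_id=1, region=AX): no match → kept, e columns NULL.
- s row (stu_id=2, region=TH): no match → kept, e columns NULL.
- s row (stu_id=2, region=GN): no match → kept, e columns NULL.
- s row (stu_id=2, region=TH): no match → kept, e columns NULL.
- s row (stu_id=6, region=TH): no match → kept, e columns NULL.
- s row (stu_id=NULL, region=AX): no match → kept, e columns NULL.
- s row (stu_id=1, region=GN): no match → kept, e columns NULL.
- 6 e row(s) had no s match → kept, s columns NULL.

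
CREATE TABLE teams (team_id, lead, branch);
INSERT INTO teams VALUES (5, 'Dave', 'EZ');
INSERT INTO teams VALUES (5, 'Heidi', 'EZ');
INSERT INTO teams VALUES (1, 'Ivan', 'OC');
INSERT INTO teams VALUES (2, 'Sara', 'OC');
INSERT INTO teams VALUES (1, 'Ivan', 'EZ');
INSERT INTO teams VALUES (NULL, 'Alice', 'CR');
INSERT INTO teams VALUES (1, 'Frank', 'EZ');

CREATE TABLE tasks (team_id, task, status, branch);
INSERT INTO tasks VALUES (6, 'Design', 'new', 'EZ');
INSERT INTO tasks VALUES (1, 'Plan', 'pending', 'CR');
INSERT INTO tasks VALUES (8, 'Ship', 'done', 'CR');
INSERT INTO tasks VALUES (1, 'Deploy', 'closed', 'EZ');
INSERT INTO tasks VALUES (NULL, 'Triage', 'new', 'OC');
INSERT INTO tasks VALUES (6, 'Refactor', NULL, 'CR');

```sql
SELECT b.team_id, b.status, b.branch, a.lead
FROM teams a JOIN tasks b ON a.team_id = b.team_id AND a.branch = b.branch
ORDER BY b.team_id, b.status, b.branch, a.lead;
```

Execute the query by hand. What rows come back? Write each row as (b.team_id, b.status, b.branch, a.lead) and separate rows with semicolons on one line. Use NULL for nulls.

(1, closed, EZ, Frank); (1, closed, EZ, Ivan)

INNER JOIN keeps only pairs where the ON condition holds.
Matching on a.team_id = b.team_id AND a.branch = b.branch. A NULL in a compared column never satisfies the condition.
- a[0] team_id=5, branch=EZ → no match; dropped.
- a[1] team_id=5, branch=EZ → no match; dropped.
- a[2] team_id=1, branch=OC → no match; dropped.
- a[3] team_id=2, branch=OC → no match; dropped.
- a[4] team_id=1, branch=EZ → 1 match(es) in b → 1 row(s).
- a[5] team_id=NULL, branch=CR → no match; dropped.
- a[6] team_id=1, branch=EZ → 1 match(es) in b → 1 row(s).
After projecting and ordering:
b.team_id | b.status | b.branch | a.lead
1 | closed | EZ | Frank
1 | closed | EZ | Ivan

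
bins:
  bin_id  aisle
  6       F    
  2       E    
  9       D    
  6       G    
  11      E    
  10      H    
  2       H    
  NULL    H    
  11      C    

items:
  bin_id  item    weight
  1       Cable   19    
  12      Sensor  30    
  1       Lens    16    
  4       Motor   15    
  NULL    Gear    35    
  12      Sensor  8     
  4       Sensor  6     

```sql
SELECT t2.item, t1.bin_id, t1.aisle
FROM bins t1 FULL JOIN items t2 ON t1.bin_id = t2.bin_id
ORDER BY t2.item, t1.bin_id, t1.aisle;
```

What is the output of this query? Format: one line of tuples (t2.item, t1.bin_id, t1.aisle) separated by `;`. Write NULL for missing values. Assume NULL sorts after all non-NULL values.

(Cable, NULL, NULL); (Gear, NULL, NULL); (Lens, NULL, NULL); (Motor, NULL, NULL); (Sensor, NULL, NULL); (Sensor, NULL, NULL); (Sensor, NULL, NULL); (NULL, 2, E); (NULL, 2, H); (NULL, 6, F); (NULL, 6, G); (NULL, 9, D); (NULL, 10, H); (NULL, 11, C); (NULL, 11, E); (NULL, NULL, H)

FULL OUTER JOIN keeps every row from both sides; unmatched rows get NULL for the other side's columns.
Matching on t1.bin_id = t2.bin_id. A NULL in a compared column never satisfies the condition.
Matched pairs: 0; unmatched t1 rows kept: 9; unmatched t2 rows kept: 7.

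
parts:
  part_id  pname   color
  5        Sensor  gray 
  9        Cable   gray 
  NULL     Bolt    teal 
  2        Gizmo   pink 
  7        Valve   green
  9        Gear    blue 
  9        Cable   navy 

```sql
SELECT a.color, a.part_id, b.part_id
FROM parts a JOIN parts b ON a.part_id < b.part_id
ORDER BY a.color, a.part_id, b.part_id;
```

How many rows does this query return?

INNER JOIN keeps only pairs where the ON condition holds.
Matching on a.part_id < b.part_id. A NULL in a compared column never satisfies the condition.
Matched pairs: 12.
Total: 12 rows.

12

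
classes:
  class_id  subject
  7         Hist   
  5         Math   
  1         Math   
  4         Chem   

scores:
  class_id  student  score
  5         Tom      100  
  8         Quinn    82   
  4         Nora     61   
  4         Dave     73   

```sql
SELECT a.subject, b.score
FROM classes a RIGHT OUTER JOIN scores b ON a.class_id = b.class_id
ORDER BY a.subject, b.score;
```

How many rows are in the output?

4

RIGHT JOIN keeps every row from `scores`; unmatched rows get NULL for `classes`'s columns.
Matching on a.class_id = b.class_id.
- class_id=7: no matching b row.
- class_id=5: 1 matching b row(s), so 1 row(s) emitted.
- class_id=1: no matching b row.
- class_id=4: 2 matching b row(s), so 2 row(s) emitted.
- 1 b row(s) had no a match → kept, a columns NULL.
Total: 3 matched + 1 padded = 4 rows.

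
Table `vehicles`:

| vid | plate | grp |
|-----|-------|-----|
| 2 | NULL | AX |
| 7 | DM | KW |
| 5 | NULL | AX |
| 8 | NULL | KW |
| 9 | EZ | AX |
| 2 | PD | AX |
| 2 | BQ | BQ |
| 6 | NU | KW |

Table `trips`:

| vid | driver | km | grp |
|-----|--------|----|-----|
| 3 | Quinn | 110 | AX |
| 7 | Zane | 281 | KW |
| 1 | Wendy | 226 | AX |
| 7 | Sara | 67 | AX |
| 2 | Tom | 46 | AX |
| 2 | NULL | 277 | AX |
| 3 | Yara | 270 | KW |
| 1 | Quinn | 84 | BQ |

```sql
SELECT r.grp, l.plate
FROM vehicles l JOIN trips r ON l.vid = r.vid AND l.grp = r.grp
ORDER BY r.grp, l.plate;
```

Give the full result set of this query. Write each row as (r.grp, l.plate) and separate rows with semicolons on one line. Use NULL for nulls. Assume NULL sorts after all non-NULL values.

INNER JOIN keeps only pairs where the ON condition holds.
Matching on l.vid = r.vid AND l.grp = r.grp.
- l[0] vid=2, grp=AX → 2 match(es) in r → 2 row(s).
- l[1] vid=7, grp=KW → 1 match(es) in r → 1 row(s).
- l[2] vid=5, grp=AX → no match; dropped.
- l[3] vid=8, grp=KW → no match; dropped.
- l[4] vid=9, grp=AX → no match; dropped.
- l[5] vid=2, grp=AX → 2 match(es) in r → 2 row(s).
- l[6] vid=2, grp=BQ → no match; dropped.
- l[7] vid=6, grp=KW → no match; dropped.
After projecting and ordering:
r.grp | l.plate
AX | PD
AX | PD
AX | NULL
AX | NULL
KW | DM

(AX, PD); (AX, PD); (AX, NULL); (AX, NULL); (KW, DM)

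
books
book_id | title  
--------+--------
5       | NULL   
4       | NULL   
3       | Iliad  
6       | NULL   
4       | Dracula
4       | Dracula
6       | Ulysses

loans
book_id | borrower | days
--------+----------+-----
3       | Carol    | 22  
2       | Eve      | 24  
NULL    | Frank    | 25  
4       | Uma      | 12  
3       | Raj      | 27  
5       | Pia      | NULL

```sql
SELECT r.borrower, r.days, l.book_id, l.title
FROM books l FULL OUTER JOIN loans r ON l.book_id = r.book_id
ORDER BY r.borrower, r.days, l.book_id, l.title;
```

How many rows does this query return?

FULL OUTER JOIN keeps every row from both sides; unmatched rows get NULL for the other side's columns.
Matching on l.book_id = r.book_id. A NULL in a compared column never satisfies the condition.
- book_id=5: 1 matching r row(s), so 1 row(s) emitted.
- book_id=4: 1 matching r row(s), so 1 row(s) emitted.
- book_id=3: 2 matching r row(s), so 2 row(s) emitted.
- book_id=6: no r row matches, row kept with r columns NULL.
- book_id=4: 1 matching r row(s), so 1 row(s) emitted.
- book_id=4: 1 matching r row(s), so 1 row(s) emitted.
- book_id=6: no r row matches, row kept with r columns NULL.
- plus 2 unmatched r row(s), each kept with NULL l columns.
Total: 6 matched + 4 padded = 10 rows.

10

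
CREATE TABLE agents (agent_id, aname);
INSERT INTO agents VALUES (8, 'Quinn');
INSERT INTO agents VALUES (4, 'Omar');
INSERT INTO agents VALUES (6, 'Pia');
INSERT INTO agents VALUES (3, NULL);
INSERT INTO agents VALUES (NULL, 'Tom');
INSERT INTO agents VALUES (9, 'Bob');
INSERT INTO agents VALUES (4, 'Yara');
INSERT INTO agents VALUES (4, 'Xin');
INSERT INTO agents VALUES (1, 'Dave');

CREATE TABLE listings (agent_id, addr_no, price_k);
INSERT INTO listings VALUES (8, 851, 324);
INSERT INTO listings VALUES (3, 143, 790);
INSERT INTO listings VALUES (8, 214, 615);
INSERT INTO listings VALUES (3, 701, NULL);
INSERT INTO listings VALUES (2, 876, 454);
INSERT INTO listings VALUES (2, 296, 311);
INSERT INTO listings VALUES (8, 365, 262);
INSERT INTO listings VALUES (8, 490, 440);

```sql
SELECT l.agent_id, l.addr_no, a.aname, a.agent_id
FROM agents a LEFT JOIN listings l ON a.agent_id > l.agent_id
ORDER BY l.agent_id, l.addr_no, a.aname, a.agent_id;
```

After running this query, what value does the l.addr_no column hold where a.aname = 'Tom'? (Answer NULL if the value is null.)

LEFT JOIN keeps every row from `agents`; unmatched rows get NULL for `listings`'s columns.
Matching on a.agent_id > l.agent_id. A NULL in a compared column never satisfies the condition.
Matched pairs: 30; unmatched a rows kept: 2.

NULL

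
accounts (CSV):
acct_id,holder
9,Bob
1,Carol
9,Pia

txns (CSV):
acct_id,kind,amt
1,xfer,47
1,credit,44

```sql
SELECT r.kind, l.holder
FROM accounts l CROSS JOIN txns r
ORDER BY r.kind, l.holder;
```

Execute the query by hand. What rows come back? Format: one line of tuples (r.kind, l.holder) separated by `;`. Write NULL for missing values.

(credit, Bob); (credit, Carol); (credit, Pia); (xfer, Bob); (xfer, Carol); (xfer, Pia)

CROSS JOIN pairs every row of `accounts` with every row of `txns`: 3 × 2 = 6 rows.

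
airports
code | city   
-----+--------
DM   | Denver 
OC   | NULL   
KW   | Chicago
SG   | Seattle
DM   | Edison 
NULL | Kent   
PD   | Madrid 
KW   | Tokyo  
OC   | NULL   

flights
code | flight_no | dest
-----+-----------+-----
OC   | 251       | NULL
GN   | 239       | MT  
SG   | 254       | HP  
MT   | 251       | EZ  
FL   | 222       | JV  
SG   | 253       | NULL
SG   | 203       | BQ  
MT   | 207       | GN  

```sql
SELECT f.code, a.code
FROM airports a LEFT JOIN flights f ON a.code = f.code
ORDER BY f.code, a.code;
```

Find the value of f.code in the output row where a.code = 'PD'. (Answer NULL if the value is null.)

NULL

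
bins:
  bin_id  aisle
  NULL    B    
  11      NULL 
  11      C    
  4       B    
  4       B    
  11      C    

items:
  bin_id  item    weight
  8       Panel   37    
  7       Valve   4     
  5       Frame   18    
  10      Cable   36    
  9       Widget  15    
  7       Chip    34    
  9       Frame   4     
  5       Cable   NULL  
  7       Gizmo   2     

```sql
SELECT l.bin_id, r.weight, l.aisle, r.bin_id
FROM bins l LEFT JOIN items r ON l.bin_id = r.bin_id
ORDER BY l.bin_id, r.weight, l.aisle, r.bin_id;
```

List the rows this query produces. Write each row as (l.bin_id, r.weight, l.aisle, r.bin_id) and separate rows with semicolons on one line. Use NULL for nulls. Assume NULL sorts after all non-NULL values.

LEFT JOIN keeps every row from `bins`; unmatched rows get NULL for `items`'s columns.
Matching on l.bin_id = r.bin_id. A NULL in a compared column never satisfies the condition.
- bin_id=NULL: no r row matches, row kept with r columns NULL.
- bin_id=11: no r row matches, row kept with r columns NULL.
- bin_id=11: no r row matches, row kept with r columns NULL.
- bin_id=4: no r row matches, row kept with r columns NULL.
- bin_id=4: no r row matches, row kept with r columns NULL.
- bin_id=11: no r row matches, row kept with r columns NULL.
After projecting and ordering:
l.bin_id | r.weight | l.aisle | r.bin_id
4 | NULL | B | NULL
4 | NULL | B | NULL
11 | NULL | C | NULL
11 | NULL | C | NULL
11 | NULL | NULL | NULL
NULL | NULL | B | NULL

(4, NULL, B, NULL); (4, NULL, B, NULL); (11, NULL, C, NULL); (11, NULL, C, NULL); (11, NULL, NULL, NULL); (NULL, NULL, B, NULL)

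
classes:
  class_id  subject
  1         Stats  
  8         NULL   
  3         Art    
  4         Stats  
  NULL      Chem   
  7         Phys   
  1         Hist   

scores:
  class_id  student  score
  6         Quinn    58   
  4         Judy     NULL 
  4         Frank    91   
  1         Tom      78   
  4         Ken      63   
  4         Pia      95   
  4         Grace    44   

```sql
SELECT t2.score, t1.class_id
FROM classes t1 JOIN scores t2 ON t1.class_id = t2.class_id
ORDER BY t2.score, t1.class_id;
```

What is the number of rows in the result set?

7

INNER JOIN keeps only pairs where the ON condition holds.
Matching on t1.class_id = t2.class_id. A NULL in a compared column never satisfies the condition.
- t1 row (class_id=1): matches 1 t2 row(s) → 1 output row(s).
- t1 row (class_id=8): no match → dropped.
- t1 row (class_id=3): no match → dropped.
- t1 row (class_id=4): matches 5 t2 row(s) → 5 output row(s).
- t1 row (class_id=NULL): no match → dropped.
- t1 row (class_id=7): no match → dropped.
- t1 row (class_id=1): matches 1 t2 row(s) → 1 output row(s).
Total: 7 rows.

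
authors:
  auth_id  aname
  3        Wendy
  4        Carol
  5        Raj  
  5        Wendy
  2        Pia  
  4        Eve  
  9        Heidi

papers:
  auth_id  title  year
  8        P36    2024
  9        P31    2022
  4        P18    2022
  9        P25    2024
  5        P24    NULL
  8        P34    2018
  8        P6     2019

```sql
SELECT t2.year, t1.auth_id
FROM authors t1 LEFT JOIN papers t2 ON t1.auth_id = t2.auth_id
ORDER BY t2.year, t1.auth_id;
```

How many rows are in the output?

8

LEFT JOIN keeps every row from `authors`; unmatched rows get NULL for `papers`'s columns.
Matching on t1.auth_id = t2.auth_id.
Matched pairs: 6; unmatched t1 rows kept: 2.
Total: 6 matched + 2 padded = 8 rows.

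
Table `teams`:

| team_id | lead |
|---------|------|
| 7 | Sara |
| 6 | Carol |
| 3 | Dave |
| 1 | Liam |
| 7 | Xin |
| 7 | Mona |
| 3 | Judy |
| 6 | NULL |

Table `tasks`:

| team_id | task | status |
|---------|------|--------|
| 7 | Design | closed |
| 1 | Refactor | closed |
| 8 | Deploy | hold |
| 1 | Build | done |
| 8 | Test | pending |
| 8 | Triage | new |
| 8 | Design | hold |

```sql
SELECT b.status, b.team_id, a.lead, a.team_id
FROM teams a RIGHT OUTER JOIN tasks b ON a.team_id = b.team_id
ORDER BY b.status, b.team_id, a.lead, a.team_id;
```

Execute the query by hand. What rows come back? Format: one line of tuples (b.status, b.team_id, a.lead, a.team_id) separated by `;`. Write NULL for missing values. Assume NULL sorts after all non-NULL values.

(closed, 1, Liam, 1); (closed, 7, Mona, 7); (closed, 7, Sara, 7); (closed, 7, Xin, 7); (done, 1, Liam, 1); (hold, 8, NULL, NULL); (hold, 8, NULL, NULL); (new, 8, NULL, NULL); (pending, 8, NULL, NULL)

RIGHT JOIN keeps every row from `tasks`; unmatched rows get NULL for `teams`'s columns.
Matching on a.team_id = b.team_id.
Matched pairs: 5; unmatched b rows kept: 4.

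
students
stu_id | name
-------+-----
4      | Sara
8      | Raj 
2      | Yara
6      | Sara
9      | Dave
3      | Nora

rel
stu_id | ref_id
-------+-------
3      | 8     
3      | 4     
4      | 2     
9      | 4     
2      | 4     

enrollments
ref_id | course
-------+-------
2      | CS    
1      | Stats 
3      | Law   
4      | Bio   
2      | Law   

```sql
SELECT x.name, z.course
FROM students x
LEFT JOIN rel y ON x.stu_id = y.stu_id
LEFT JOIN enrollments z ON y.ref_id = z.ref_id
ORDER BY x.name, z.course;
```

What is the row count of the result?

Step 1 — x LEFT JOIN y on stu_id → 7 row(s).
Then LEFT JOIN `enrollments z` on ref_id: each of those 7 rows is kept; rows whose y.ref_id has no match in z get NULL for z's columns.
Result: 8 row(s).

8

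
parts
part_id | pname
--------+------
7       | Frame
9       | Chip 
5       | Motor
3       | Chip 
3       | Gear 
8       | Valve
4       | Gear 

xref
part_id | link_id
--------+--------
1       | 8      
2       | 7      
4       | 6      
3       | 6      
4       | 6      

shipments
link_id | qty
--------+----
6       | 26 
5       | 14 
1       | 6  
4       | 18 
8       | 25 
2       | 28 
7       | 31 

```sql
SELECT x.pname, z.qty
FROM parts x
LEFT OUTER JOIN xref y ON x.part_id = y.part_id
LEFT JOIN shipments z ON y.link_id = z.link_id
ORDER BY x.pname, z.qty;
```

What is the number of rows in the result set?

8

Step 1 — x LEFT JOIN y on part_id → 8 row(s).
Then LEFT JOIN `shipments z` on link_id: each of those 8 rows is kept; rows whose y.link_id has no match in z get NULL for z's columns.
Result: 8 row(s).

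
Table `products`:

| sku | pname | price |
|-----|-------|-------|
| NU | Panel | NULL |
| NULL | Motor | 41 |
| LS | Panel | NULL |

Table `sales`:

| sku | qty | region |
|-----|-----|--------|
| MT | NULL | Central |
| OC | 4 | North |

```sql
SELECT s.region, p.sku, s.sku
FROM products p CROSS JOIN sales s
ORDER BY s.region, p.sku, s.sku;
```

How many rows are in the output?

CROSS JOIN pairs every row of `products` with every row of `sales`: 3 × 2 = 6 rows.

6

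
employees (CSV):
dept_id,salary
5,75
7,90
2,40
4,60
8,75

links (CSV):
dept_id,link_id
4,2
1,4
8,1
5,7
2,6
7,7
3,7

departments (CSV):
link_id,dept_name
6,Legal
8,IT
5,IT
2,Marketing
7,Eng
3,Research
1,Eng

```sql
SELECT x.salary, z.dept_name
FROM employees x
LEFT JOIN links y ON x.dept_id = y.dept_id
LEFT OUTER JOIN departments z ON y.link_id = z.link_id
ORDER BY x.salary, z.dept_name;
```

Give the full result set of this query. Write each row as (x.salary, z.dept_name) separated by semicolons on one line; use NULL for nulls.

(40, Legal); (60, Marketing); (75, Eng); (75, Eng); (90, Eng)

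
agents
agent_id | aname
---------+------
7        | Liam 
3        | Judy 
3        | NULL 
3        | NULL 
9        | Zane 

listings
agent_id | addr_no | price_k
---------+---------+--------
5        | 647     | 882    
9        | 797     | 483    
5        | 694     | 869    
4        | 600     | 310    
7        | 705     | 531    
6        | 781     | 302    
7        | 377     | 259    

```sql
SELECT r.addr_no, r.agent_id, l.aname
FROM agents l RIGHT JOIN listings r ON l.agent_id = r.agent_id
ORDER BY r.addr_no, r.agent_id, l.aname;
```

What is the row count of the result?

7

RIGHT JOIN keeps every row from `listings`; unmatched rows get NULL for `agents`'s columns.
Matching on l.agent_id = r.agent_id.
Matched pairs: 3; unmatched r rows kept: 4.
Total: 3 matched + 4 padded = 7 rows.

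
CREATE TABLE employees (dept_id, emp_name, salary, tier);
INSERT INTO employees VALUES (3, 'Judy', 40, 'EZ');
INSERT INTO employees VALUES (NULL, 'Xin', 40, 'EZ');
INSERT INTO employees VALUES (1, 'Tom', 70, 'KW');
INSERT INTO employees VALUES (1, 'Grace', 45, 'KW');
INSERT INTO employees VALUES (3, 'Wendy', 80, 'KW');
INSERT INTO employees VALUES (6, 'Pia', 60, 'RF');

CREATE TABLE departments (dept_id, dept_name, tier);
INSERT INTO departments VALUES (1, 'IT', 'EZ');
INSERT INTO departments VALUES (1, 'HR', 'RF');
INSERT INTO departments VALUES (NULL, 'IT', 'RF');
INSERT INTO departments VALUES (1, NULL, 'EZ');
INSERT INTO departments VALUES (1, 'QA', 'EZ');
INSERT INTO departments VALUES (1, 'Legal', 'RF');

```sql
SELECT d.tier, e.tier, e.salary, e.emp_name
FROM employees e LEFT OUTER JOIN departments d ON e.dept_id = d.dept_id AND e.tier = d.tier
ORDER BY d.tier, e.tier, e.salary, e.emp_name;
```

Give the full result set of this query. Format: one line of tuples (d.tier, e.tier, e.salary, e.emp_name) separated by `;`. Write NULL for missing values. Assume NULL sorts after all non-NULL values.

(NULL, EZ, 40, Judy); (NULL, EZ, 40, Xin); (NULL, KW, 45, Grace); (NULL, KW, 70, Tom); (NULL, KW, 80, Wendy); (NULL, RF, 60, Pia)

LEFT JOIN keeps every row from `employees`; unmatched rows get NULL for `departments`'s columns.
Matching on e.dept_id = d.dept_id AND e.tier = d.tier. A NULL in a compared column never satisfies the condition.
- e (dept_id=3, tier=EZ) has no partner → padded with NULL.
- e (dept_id=NULL, tier=EZ) has no partner → padded with NULL.
- e (dept_id=1, tier=KW) has no partner → padded with NULL.
- e (dept_id=1, tier=KW) has no partner → padded with NULL.
- e (dept_id=3, tier=KW) has no partner → padded with NULL.
- e (dept_id=6, tier=RF) has no partner → padded with NULL.
After projecting and ordering:
d.tier | e.tier | e.salary | e.emp_name
NULL | EZ | 40 | Judy
NULL | EZ | 40 | Xin
NULL | KW | 45 | Grace
NULL | KW | 70 | Tom
NULL | KW | 80 | Wendy
NULL | RF | 60 | Pia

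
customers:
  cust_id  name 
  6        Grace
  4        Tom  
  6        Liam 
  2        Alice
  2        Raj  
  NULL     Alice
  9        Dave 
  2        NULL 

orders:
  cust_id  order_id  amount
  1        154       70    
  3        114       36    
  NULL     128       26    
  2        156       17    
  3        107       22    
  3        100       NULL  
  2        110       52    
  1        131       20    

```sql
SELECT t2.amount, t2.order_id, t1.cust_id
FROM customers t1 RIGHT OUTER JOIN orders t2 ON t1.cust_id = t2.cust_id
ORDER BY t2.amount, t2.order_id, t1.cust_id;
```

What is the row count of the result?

12

RIGHT JOIN keeps every row from `orders`; unmatched rows get NULL for `customers`'s columns.
Matching on t1.cust_id = t2.cust_id. A NULL in a compared column never satisfies the condition.
- t1[0] cust_id=6 → no match.
- t1[1] cust_id=4 → no match.
- t1[2] cust_id=6 → no match.
- t1[3] cust_id=2 → 2 match(es) in t2 → 2 row(s).
- t1[4] cust_id=2 → 2 match(es) in t2 → 2 row(s).
- t1[5] cust_id=NULL → no match.
- t1[6] cust_id=9 → no match.
- t1[7] cust_id=2 → 2 match(es) in t2 → 2 row(s).
- 6 t2 row(s) had no t1 match → kept, t1 columns NULL.
Total: 6 matched + 6 padded = 12 rows.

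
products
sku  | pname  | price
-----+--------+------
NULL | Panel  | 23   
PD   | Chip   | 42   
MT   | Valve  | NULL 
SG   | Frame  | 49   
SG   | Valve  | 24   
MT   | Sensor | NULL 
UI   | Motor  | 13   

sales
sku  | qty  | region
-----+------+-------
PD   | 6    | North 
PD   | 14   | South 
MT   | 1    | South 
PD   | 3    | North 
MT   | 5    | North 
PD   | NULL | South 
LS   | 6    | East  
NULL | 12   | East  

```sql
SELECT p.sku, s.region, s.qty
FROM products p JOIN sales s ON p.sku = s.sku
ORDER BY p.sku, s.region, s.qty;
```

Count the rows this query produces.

INNER JOIN keeps only pairs where the ON condition holds.
Matching on p.sku = s.sku. A NULL in a compared column never satisfies the condition.
- p row (sku=NULL): no match → dropped.
- p row (sku=PD): matches 4 s row(s) → 4 output row(s).
- p row (sku=MT): matches 2 s row(s) → 2 output row(s).
- p row (sku=SG): no match → dropped.
- p row (sku=SG): no match → dropped.
- p row (sku=MT): matches 2 s row(s) → 2 output row(s).
- p row (sku=UI): no match → dropped.
Total: 8 rows.

8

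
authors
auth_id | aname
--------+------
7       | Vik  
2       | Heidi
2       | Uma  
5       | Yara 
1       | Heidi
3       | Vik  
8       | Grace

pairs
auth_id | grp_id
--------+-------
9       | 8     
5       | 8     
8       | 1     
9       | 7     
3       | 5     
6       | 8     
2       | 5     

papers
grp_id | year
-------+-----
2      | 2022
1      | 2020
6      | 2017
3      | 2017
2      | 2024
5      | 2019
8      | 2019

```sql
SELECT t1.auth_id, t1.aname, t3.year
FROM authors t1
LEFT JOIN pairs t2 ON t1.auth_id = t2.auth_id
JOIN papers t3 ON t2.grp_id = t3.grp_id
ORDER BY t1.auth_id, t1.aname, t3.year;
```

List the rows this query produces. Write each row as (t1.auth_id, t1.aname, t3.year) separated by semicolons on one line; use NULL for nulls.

Joins associate left-to-right: authors LEFT JOIN pairs on auth_id gives 7 intermediate row(s).
Then INNER JOIN `papers t3` on grp_id: keep only rows whose t2.grp_id appears in t3.

(2, Heidi, 2019); (2, Uma, 2019); (3, Vik, 2019); (5, Yara, 2019); (8, Grace, 2020)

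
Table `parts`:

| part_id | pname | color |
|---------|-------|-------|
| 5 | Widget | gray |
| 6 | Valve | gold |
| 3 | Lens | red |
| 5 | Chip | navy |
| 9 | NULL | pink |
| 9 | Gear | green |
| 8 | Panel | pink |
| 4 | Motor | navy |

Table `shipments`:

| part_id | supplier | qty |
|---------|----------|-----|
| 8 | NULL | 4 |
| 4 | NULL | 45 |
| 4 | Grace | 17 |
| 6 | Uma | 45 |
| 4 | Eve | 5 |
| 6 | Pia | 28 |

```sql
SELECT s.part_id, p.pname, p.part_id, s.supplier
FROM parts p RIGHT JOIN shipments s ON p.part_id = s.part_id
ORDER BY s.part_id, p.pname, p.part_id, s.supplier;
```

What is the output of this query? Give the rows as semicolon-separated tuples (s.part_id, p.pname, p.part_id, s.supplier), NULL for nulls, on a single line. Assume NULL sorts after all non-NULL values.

(4, Motor, 4, Eve); (4, Motor, 4, Grace); (4, Motor, 4, NULL); (6, Valve, 6, Pia); (6, Valve, 6, Uma); (8, Panel, 8, NULL)

RIGHT JOIN keeps every row from `shipments`; unmatched rows get NULL for `parts`'s columns.
Matching on p.part_id = s.part_id.
Matched pairs: 6; unmatched s rows kept: 0.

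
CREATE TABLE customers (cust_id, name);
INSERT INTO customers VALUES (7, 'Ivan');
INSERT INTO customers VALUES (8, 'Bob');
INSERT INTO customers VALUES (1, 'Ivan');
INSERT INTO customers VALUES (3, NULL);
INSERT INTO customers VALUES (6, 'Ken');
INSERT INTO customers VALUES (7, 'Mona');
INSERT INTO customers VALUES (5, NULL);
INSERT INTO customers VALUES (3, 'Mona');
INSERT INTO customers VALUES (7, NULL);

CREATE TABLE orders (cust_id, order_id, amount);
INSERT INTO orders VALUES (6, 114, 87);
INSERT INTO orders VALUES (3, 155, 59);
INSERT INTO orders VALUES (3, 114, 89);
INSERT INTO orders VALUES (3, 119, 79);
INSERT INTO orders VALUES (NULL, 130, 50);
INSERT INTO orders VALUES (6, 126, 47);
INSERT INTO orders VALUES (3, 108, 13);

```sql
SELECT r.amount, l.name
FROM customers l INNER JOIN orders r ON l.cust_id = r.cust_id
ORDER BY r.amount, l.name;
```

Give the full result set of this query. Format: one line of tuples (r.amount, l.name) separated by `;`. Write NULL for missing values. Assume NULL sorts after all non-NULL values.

(13, Mona); (13, NULL); (47, Ken); (59, Mona); (59, NULL); (79, Mona); (79, NULL); (87, Ken); (89, Mona); (89, NULL)

INNER JOIN keeps only pairs where the ON condition holds.
Matching on l.cust_id = r.cust_id. A NULL in a compared column never satisfies the condition.
- l[0] cust_id=7 → no match; dropped.
- l[1] cust_id=8 → no match; dropped.
- l[2] cust_id=1 → no match; dropped.
- l[3] cust_id=3 → 4 match(es) in r → 4 row(s).
- l[4] cust_id=6 → 2 match(es) in r → 2 row(s).
- l[5] cust_id=7 → no match; dropped.
- l[6] cust_id=5 → no match; dropped.
- l[7] cust_id=3 → 4 match(es) in r → 4 row(s).
- l[8] cust_id=7 → no match; dropped.
After projecting and ordering:
r.amount | l.name
13 | Mona
13 | NULL
47 | Ken
59 | Mona
59 | NULL
79 | Mona
79 | NULL
87 | Ken
89 | Mona
89 | NULL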